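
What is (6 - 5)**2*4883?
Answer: 4883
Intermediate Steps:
(6 - 5)**2*4883 = 1**2*4883 = 1*4883 = 4883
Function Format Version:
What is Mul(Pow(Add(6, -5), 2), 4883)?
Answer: 4883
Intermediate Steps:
Mul(Pow(Add(6, -5), 2), 4883) = Mul(Pow(1, 2), 4883) = Mul(1, 4883) = 4883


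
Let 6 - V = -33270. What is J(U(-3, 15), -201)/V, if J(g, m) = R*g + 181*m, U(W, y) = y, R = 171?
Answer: -2818/2773 ≈ -1.0162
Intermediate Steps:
V = 33276 (V = 6 - 1*(-33270) = 6 + 33270 = 33276)
J(g, m) = 171*g + 181*m
J(U(-3, 15), -201)/V = (171*15 + 181*(-201))/33276 = (2565 - 36381)*(1/33276) = -33816*1/33276 = -2818/2773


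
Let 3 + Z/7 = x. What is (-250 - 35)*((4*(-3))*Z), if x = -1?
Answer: -95760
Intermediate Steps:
Z = -28 (Z = -21 + 7*(-1) = -21 - 7 = -28)
(-250 - 35)*((4*(-3))*Z) = (-250 - 35)*((4*(-3))*(-28)) = -(-3420)*(-28) = -285*336 = -95760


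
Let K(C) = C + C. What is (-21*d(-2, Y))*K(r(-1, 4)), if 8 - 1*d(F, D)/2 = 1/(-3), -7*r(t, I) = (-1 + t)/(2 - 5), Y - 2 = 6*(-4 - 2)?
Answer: 200/3 ≈ 66.667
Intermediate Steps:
Y = -34 (Y = 2 + 6*(-4 - 2) = 2 + 6*(-6) = 2 - 36 = -34)
r(t, I) = -1/21 + t/21 (r(t, I) = -(-1 + t)/(7*(2 - 5)) = -(-1 + t)/(7*(-3)) = -(-1 + t)*(-1)/(7*3) = -(⅓ - t/3)/7 = -1/21 + t/21)
K(C) = 2*C
d(F, D) = 50/3 (d(F, D) = 16 - 2/(-3) = 16 - 2*(-⅓) = 16 + ⅔ = 50/3)
(-21*d(-2, Y))*K(r(-1, 4)) = (-21*50/3)*(2*(-1/21 + (1/21)*(-1))) = -700*(-1/21 - 1/21) = -700*(-2)/21 = -350*(-4/21) = 200/3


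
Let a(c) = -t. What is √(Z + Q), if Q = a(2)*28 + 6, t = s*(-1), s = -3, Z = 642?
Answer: 2*√141 ≈ 23.749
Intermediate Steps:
t = 3 (t = -3*(-1) = 3)
a(c) = -3 (a(c) = -1*3 = -3)
Q = -78 (Q = -3*28 + 6 = -84 + 6 = -78)
√(Z + Q) = √(642 - 78) = √564 = 2*√141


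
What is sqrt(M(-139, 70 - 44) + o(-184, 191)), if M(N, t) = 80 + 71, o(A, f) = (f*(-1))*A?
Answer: sqrt(35295) ≈ 187.87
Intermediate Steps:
o(A, f) = -A*f (o(A, f) = (-f)*A = -A*f)
M(N, t) = 151
sqrt(M(-139, 70 - 44) + o(-184, 191)) = sqrt(151 - 1*(-184)*191) = sqrt(151 + 35144) = sqrt(35295)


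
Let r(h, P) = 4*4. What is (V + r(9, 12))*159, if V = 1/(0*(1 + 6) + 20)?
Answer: 51039/20 ≈ 2551.9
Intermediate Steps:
r(h, P) = 16
V = 1/20 (V = 1/(0*7 + 20) = 1/(0 + 20) = 1/20 ≈ 0.050000)
(V + r(9, 12))*159 = (1/20 + 16)*159 = (321/20)*159 = 51039/20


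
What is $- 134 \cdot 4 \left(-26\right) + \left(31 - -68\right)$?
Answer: $14035$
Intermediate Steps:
$- 134 \cdot 4 \left(-26\right) + \left(31 - -68\right) = \left(-134\right) \left(-104\right) + \left(31 + 68\right) = 13936 + 99 = 14035$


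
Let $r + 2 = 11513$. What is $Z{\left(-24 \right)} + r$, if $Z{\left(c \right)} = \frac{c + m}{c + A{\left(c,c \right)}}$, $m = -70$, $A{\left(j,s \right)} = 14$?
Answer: $\frac{57602}{5} \approx 11520.0$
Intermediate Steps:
$r = 11511$ ($r = -2 + 11513 = 11511$)
$Z{\left(c \right)} = \frac{-70 + c}{14 + c}$ ($Z{\left(c \right)} = \frac{c - 70}{c + 14} = \frac{-70 + c}{14 + c}$)
$Z{\left(-24 \right)} + r = \frac{-70 - 24}{14 - 24} + 11511 = \frac{1}{-10} \left(-94\right) + 11511 = \left(- \frac{1}{10}\right) \left(-94\right) + 11511 = \frac{47}{5} + 11511 = \frac{57602}{5}$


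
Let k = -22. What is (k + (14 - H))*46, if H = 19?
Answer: -1242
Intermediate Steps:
(k + (14 - H))*46 = (-22 + (14 - 1*19))*46 = (-22 + (14 - 19))*46 = (-22 - 5)*46 = -27*46 = -1242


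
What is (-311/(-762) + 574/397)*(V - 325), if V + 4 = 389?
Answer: 5608550/50419 ≈ 111.24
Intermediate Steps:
V = 385 (V = -4 + 389 = 385)
(-311/(-762) + 574/397)*(V - 325) = (-311/(-762) + 574/397)*(385 - 325) = (-311*(-1/762) + 574*(1/397))*60 = (311/762 + 574/397)*60 = (560855/302514)*60 = 5608550/50419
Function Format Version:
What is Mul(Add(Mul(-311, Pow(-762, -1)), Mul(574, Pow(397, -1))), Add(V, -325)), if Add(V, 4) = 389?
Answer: Rational(5608550, 50419) ≈ 111.24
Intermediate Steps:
V = 385 (V = Add(-4, 389) = 385)
Mul(Add(Mul(-311, Pow(-762, -1)), Mul(574, Pow(397, -1))), Add(V, -325)) = Mul(Add(Mul(-311, Pow(-762, -1)), Mul(574, Pow(397, -1))), Add(385, -325)) = Mul(Add(Mul(-311, Rational(-1, 762)), Mul(574, Rational(1, 397))), 60) = Mul(Add(Rational(311, 762), Rational(574, 397)), 60) = Mul(Rational(560855, 302514), 60) = Rational(5608550, 50419)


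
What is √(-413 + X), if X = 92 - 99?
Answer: 2*I*√105 ≈ 20.494*I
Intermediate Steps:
X = -7
√(-413 + X) = √(-413 - 7) = √(-420) = 2*I*√105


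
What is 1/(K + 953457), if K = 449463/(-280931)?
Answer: 40133/38265025572 ≈ 1.0488e-6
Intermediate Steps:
K = -64209/40133 (K = 449463*(-1/280931) = -64209/40133 ≈ -1.5999)
1/(K + 953457) = 1/(-64209/40133 + 953457) = 1/(38265025572/40133) = 40133/38265025572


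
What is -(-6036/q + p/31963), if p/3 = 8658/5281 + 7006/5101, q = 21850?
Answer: 2595932860158654/9406768830540275 ≈ 0.27596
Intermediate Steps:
p = 243489432/26938381 (p = 3*(8658/5281 + 7006/5101) = 3*(81163144/26938381) = 243489432/26938381 ≈ 9.0388)
-(-6036/q + p/31963) = -(-6036/21850 + (243489432/26938381)/31963) = -(-6036*1/21850 + (243489432/26938381)*(1/31963)) = -(-3018/10925 + 243489432/861031471903) = -1*(-2595932860158654/9406768830540275) = 2595932860158654/9406768830540275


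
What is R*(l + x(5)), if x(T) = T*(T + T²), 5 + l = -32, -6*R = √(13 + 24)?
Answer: -113*√37/6 ≈ -114.56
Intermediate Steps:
R = -√37/6 (R = -√(13 + 24)/6 = -√37/6 ≈ -1.0138)
l = -37 (l = -5 - 32 = -37)
R*(l + x(5)) = (-√37/6)*(-37 + 5²*(1 + 5)) = (-√37/6)*(-37 + 25*6) = (-√37/6)*(-37 + 150) = -√37/6*113 = -113*√37/6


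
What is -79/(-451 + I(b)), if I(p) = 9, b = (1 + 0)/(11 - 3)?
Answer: 79/442 ≈ 0.17873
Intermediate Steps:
b = ⅛ (b = 1/8 = 1*(⅛) = ⅛ ≈ 0.12500)
-79/(-451 + I(b)) = -79/(-451 + 9) = -79/(-442) = -79*(-1/442) = 79/442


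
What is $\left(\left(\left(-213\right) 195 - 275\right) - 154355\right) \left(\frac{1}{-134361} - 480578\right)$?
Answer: $\frac{12666558574372735}{134361} \approx 9.4273 \cdot 10^{10}$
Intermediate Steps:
$\left(\left(\left(-213\right) 195 - 275\right) - 154355\right) \left(\frac{1}{-134361} - 480578\right) = \left(\left(-41535 - 275\right) - 154355\right) \left(- \frac{1}{134361} - 480578\right) = \left(-41810 - 154355\right) \left(- \frac{64570940659}{134361}\right) = \left(-196165\right) \left(- \frac{64570940659}{134361}\right) = \frac{12666558574372735}{134361}$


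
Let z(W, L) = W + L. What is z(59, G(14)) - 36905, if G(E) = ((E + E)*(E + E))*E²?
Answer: 116818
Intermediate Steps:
G(E) = 4*E⁴ (G(E) = ((2*E)*(2*E))*E² = (4*E²)*E² = 4*E⁴)
z(W, L) = L + W
z(59, G(14)) - 36905 = (4*14⁴ + 59) - 36905 = (4*38416 + 59) - 36905 = (153664 + 59) - 36905 = 153723 - 36905 = 116818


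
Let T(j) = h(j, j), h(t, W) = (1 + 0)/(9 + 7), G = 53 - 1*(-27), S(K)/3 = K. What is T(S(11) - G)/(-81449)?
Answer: -1/1303184 ≈ -7.6735e-7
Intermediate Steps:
S(K) = 3*K
G = 80 (G = 53 + 27 = 80)
h(t, W) = 1/16
T(j) = 1/16
T(S(11) - G)/(-81449) = (1/16)/(-81449) = (1/16)*(-1/81449) = -1/1303184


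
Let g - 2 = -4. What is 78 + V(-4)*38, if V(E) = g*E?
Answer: 382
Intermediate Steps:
g = -2 (g = 2 - 4 = -2)
V(E) = -2*E
78 + V(-4)*38 = 78 - 2*(-4)*38 = 78 + 8*38 = 78 + 304 = 382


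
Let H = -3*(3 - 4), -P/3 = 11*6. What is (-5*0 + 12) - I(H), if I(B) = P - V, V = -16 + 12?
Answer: 206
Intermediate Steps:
P = -198 (P = -33*6 = -3*66 = -198)
V = -4
H = 3 (H = -3*(-1) = 3)
I(B) = -194 (I(B) = -198 - 1*(-4) = -198 + 4 = -194)
(-5*0 + 12) - I(H) = (-5*0 + 12) - 1*(-194) = (0 + 12) + 194 = 12 + 194 = 206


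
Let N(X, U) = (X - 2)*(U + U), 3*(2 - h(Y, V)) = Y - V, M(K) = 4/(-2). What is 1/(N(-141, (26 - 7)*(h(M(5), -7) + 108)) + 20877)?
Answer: -3/1703419 ≈ -1.7612e-6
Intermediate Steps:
M(K) = -2 (M(K) = 4*(-½) = -2)
h(Y, V) = 2 - Y/3 + V/3 (h(Y, V) = 2 - (Y - V)/3 = 2 + (-Y/3 + V/3) = 2 - Y/3 + V/3)
N(X, U) = 2*U*(-2 + X) (N(X, U) = (-2 + X)*(2*U) = 2*U*(-2 + X))
1/(N(-141, (26 - 7)*(h(M(5), -7) + 108)) + 20877) = 1/(2*((26 - 7)*((2 - ⅓*(-2) + (⅓)*(-7)) + 108))*(-2 - 141) + 20877) = 1/(2*(19*((2 + ⅔ - 7/3) + 108))*(-143) + 20877) = 1/(2*(19*(⅓ + 108))*(-143) + 20877) = 1/(2*(19*(325/3))*(-143) + 20877) = 1/(2*(6175/3)*(-143) + 20877) = 1/(-1766050/3 + 20877) = 1/(-1703419/3) = -3/1703419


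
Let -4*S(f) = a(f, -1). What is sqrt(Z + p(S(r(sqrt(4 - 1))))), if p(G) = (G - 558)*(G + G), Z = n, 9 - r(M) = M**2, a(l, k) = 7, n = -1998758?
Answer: I*sqrt(31948782)/4 ≈ 1413.1*I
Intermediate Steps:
r(M) = 9 - M**2
Z = -1998758
S(f) = -7/4 (S(f) = -1/4*7 = -7/4)
p(G) = 2*G*(-558 + G) (p(G) = (-558 + G)*(2*G) = 2*G*(-558 + G))
sqrt(Z + p(S(r(sqrt(4 - 1))))) = sqrt(-1998758 + 2*(-7/4)*(-558 - 7/4)) = sqrt(-1998758 + 2*(-7/4)*(-2239/4)) = sqrt(-1998758 + 15673/8) = sqrt(-15974391/8) = I*sqrt(31948782)/4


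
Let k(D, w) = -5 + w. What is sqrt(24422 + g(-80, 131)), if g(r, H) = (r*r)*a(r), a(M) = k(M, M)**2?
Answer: sqrt(46264422) ≈ 6801.8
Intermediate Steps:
a(M) = (-5 + M)**2
g(r, H) = r**2*(-5 + r)**2 (g(r, H) = (r*r)*(-5 + r)**2 = r**2*(-5 + r)**2)
sqrt(24422 + g(-80, 131)) = sqrt(24422 + (-80)**2*(-5 - 80)**2) = sqrt(24422 + 6400*(-85)**2) = sqrt(24422 + 6400*7225) = sqrt(24422 + 46240000) = sqrt(46264422)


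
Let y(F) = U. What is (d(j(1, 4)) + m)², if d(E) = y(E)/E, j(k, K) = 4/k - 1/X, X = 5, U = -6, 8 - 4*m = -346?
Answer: 10909809/1444 ≈ 7555.3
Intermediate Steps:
m = 177/2 (m = 2 - ¼*(-346) = 2 + 173/2 = 177/2 ≈ 88.500)
j(k, K) = -⅕ + 4/k (j(k, K) = 4/k - 1/5 = 4/k - 1*⅕ = 4/k - ⅕ = -⅕ + 4/k)
y(F) = -6
d(E) = -6/E
(d(j(1, 4)) + m)² = (-6*5/(20 - 1*1) + 177/2)² = (-6*5/(20 - 1) + 177/2)² = (-6/((⅕)*1*19) + 177/2)² = (-6/19/5 + 177/2)² = (-6*5/19 + 177/2)² = (-30/19 + 177/2)² = (3303/38)² = 10909809/1444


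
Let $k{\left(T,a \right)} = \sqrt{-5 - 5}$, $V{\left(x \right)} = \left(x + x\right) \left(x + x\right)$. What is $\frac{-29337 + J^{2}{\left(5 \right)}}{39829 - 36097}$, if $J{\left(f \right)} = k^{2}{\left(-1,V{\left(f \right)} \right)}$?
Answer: $- \frac{29237}{3732} \approx -7.8341$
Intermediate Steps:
$V{\left(x \right)} = 4 x^{2}$ ($V{\left(x \right)} = 2 x 2 x = 4 x^{2}$)
$k{\left(T,a \right)} = i \sqrt{10}$ ($k{\left(T,a \right)} = \sqrt{-10} = i \sqrt{10}$)
$J{\left(f \right)} = -10$ ($J{\left(f \right)} = \left(i \sqrt{10}\right)^{2} = -10$)
$\frac{-29337 + J^{2}{\left(5 \right)}}{39829 - 36097} = \frac{-29337 + \left(-10\right)^{2}}{39829 - 36097} = \frac{-29337 + 100}{3732} = \left(-29237\right) \frac{1}{3732} = - \frac{29237}{3732}$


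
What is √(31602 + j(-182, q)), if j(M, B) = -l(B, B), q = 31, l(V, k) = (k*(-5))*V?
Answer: 7*√743 ≈ 190.81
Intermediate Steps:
l(V, k) = -5*V*k (l(V, k) = (-5*k)*V = -5*V*k)
j(M, B) = 5*B² (j(M, B) = -(-5)*B*B = -(-5)*B² = 5*B²)
√(31602 + j(-182, q)) = √(31602 + 5*31²) = √(31602 + 5*961) = √(31602 + 4805) = √36407 = 7*√743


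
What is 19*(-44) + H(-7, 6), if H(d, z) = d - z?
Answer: -849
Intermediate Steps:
19*(-44) + H(-7, 6) = 19*(-44) + (-7 - 1*6) = -836 + (-7 - 6) = -836 - 13 = -849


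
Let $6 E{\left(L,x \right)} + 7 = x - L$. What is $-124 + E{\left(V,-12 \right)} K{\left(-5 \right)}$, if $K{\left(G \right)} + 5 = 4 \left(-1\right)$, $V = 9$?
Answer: $-82$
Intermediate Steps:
$K{\left(G \right)} = -9$ ($K{\left(G \right)} = -5 + 4 \left(-1\right) = -5 - 4 = -9$)
$E{\left(L,x \right)} = - \frac{7}{6} - \frac{L}{6} + \frac{x}{6}$ ($E{\left(L,x \right)} = - \frac{7}{6} + \frac{x - L}{6} = - \frac{7}{6} - \left(- \frac{x}{6} + \frac{L}{6}\right) = - \frac{7}{6} - \frac{L}{6} + \frac{x}{6}$)
$-124 + E{\left(V,-12 \right)} K{\left(-5 \right)} = -124 + \left(- \frac{7}{6} - \frac{3}{2} + \frac{1}{6} \left(-12\right)\right) \left(-9\right) = -124 + \left(- \frac{7}{6} - \frac{3}{2} - 2\right) \left(-9\right) = -124 - -42 = -124 + 42 = -82$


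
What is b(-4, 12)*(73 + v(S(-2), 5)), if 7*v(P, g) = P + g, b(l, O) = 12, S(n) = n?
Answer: 6168/7 ≈ 881.14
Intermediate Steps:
v(P, g) = P/7 + g/7 (v(P, g) = (P + g)/7 = P/7 + g/7)
b(-4, 12)*(73 + v(S(-2), 5)) = 12*(73 + ((⅐)*(-2) + (⅐)*5)) = 12*(73 + (-2/7 + 5/7)) = 12*(73 + 3/7) = 12*(514/7) = 6168/7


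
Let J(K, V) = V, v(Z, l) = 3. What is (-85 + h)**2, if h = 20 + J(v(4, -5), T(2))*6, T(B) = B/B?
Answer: 3481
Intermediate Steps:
T(B) = 1
h = 26 (h = 20 + 1*6 = 20 + 6 = 26)
(-85 + h)**2 = (-85 + 26)**2 = (-59)**2 = 3481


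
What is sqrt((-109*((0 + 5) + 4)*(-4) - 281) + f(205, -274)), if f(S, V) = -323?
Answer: 2*sqrt(830) ≈ 57.619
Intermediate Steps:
sqrt((-109*((0 + 5) + 4)*(-4) - 281) + f(205, -274)) = sqrt((-109*((0 + 5) + 4)*(-4) - 281) - 323) = sqrt((-109*(5 + 4)*(-4) - 281) - 323) = sqrt((-981*(-4) - 281) - 323) = sqrt((-109*(-36) - 281) - 323) = sqrt((3924 - 281) - 323) = sqrt(3643 - 323) = sqrt(3320) = 2*sqrt(830)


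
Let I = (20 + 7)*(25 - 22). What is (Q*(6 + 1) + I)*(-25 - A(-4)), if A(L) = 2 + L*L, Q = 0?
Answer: -3483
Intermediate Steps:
A(L) = 2 + L²
I = 81 (I = 27*3 = 81)
(Q*(6 + 1) + I)*(-25 - A(-4)) = (0*(6 + 1) + 81)*(-25 - (2 + (-4)²)) = (0*7 + 81)*(-25 - (2 + 16)) = (0 + 81)*(-25 - 1*18) = 81*(-25 - 18) = 81*(-43) = -3483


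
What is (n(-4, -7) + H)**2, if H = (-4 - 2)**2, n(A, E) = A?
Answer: 1024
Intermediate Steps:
H = 36 (H = (-6)**2 = 36)
(n(-4, -7) + H)**2 = (-4 + 36)**2 = 32**2 = 1024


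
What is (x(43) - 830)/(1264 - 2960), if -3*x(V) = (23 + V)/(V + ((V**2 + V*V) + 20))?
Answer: 780413/1594664 ≈ 0.48939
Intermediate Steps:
x(V) = -(23 + V)/(3*(20 + V + 2*V**2)) (x(V) = -(23 + V)/(3*(V + ((V**2 + V*V) + 20))) = -(23 + V)/(3*(V + ((V**2 + V**2) + 20))) = -(23 + V)/(3*(V + (2*V**2 + 20))) = -(23 + V)/(3*(V + (20 + 2*V**2))) = -(23 + V)/(3*(20 + V + 2*V**2)))
(x(43) - 830)/(1264 - 2960) = ((-23 - 1*43)/(3*(20 + 43 + 2*43**2)) - 830)/(1264 - 2960) = ((-23 - 43)/(3*(20 + 43 + 2*1849)) - 830)/(-1696) = ((1/3)*(-66)/(20 + 43 + 3698) - 830)*(-1/1696) = ((1/3)*(-66)/3761 - 830)*(-1/1696) = ((1/3)*(1/3761)*(-66) - 830)*(-1/1696) = (-22/3761 - 830)*(-1/1696) = -3121652/3761*(-1/1696) = 780413/1594664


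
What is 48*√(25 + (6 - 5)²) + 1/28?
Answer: 1/28 + 48*√26 ≈ 244.79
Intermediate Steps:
48*√(25 + (6 - 5)²) + 1/28 = 48*√(25 + 1²) + 1/28 = 48*√(25 + 1) + 1/28 = 48*√26 + 1/28 = 1/28 + 48*√26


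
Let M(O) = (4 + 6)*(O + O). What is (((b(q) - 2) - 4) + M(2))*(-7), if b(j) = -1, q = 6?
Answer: -231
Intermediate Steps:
M(O) = 20*O (M(O) = 10*(2*O) = 20*O)
(((b(q) - 2) - 4) + M(2))*(-7) = (((-1 - 2) - 4) + 20*2)*(-7) = ((-3 - 4) + 40)*(-7) = (-7 + 40)*(-7) = 33*(-7) = -231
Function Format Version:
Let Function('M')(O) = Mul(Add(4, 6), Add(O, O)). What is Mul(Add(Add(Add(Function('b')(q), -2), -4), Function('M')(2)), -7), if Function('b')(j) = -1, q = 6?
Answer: -231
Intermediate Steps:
Function('M')(O) = Mul(20, O) (Function('M')(O) = Mul(10, Mul(2, O)) = Mul(20, O))
Mul(Add(Add(Add(Function('b')(q), -2), -4), Function('M')(2)), -7) = Mul(Add(Add(Add(-1, -2), -4), Mul(20, 2)), -7) = Mul(Add(Add(-3, -4), 40), -7) = Mul(Add(-7, 40), -7) = Mul(33, -7) = -231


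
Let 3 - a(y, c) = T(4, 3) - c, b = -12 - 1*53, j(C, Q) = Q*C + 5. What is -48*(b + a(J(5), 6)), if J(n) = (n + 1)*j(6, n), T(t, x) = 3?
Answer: 2832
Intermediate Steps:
j(C, Q) = 5 + C*Q (j(C, Q) = C*Q + 5 = 5 + C*Q)
b = -65 (b = -12 - 53 = -65)
J(n) = (1 + n)*(5 + 6*n) (J(n) = (n + 1)*(5 + 6*n) = (1 + n)*(5 + 6*n))
a(y, c) = c (a(y, c) = 3 - (3 - c) = 3 + (-3 + c) = c)
-48*(b + a(J(5), 6)) = -48*(-65 + 6) = -48*(-59) = 2832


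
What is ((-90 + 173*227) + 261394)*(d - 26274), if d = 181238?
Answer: 46578304300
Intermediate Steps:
((-90 + 173*227) + 261394)*(d - 26274) = ((-90 + 173*227) + 261394)*(181238 - 26274) = ((-90 + 39271) + 261394)*154964 = (39181 + 261394)*154964 = 300575*154964 = 46578304300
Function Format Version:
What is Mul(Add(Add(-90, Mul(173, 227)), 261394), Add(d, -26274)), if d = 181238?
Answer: 46578304300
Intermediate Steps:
Mul(Add(Add(-90, Mul(173, 227)), 261394), Add(d, -26274)) = Mul(Add(Add(-90, Mul(173, 227)), 261394), Add(181238, -26274)) = Mul(Add(Add(-90, 39271), 261394), 154964) = Mul(Add(39181, 261394), 154964) = Mul(300575, 154964) = 46578304300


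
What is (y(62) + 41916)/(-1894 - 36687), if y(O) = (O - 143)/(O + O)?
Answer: -5197503/4784044 ≈ -1.0864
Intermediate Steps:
y(O) = (-143 + O)/(2*O) (y(O) = (-143 + O)/((2*O)) = (-143 + O)*(1/(2*O)) = (-143 + O)/(2*O))
(y(62) + 41916)/(-1894 - 36687) = ((1/2)*(-143 + 62)/62 + 41916)/(-1894 - 36687) = ((1/2)*(1/62)*(-81) + 41916)/(-38581) = (-81/124 + 41916)*(-1/38581) = (5197503/124)*(-1/38581) = -5197503/4784044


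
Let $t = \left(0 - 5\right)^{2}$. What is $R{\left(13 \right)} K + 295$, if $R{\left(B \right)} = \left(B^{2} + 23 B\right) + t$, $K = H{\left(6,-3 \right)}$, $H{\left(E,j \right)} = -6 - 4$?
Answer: $-4635$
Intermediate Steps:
$t = 25$ ($t = \left(-5\right)^{2} = 25$)
$H{\left(E,j \right)} = -10$ ($H{\left(E,j \right)} = -6 - 4 = -10$)
$K = -10$
$R{\left(B \right)} = 25 + B^{2} + 23 B$ ($R{\left(B \right)} = \left(B^{2} + 23 B\right) + 25 = 25 + B^{2} + 23 B$)
$R{\left(13 \right)} K + 295 = \left(25 + 13^{2} + 23 \cdot 13\right) \left(-10\right) + 295 = \left(25 + 169 + 299\right) \left(-10\right) + 295 = 493 \left(-10\right) + 295 = -4930 + 295 = -4635$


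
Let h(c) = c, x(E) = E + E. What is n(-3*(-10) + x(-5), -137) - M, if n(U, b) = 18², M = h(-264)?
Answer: 588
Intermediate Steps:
x(E) = 2*E
M = -264
n(U, b) = 324
n(-3*(-10) + x(-5), -137) - M = 324 - 1*(-264) = 324 + 264 = 588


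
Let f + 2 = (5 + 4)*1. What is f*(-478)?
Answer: -3346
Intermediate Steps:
f = 7 (f = -2 + (5 + 4)*1 = -2 + 9*1 = -2 + 9 = 7)
f*(-478) = 7*(-478) = -3346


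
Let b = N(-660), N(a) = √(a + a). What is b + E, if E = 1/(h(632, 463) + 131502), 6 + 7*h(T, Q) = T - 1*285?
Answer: 7/920855 + 2*I*√330 ≈ 7.6016e-6 + 36.332*I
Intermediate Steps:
N(a) = √2*√a (N(a) = √(2*a) = √2*√a)
b = 2*I*√330 (b = √2*√(-660) = √2*(2*I*√165) = 2*I*√330 ≈ 36.332*I)
h(T, Q) = -291/7 + T/7 (h(T, Q) = -6/7 + (T - 1*285)/7 = -6/7 + (T - 285)/7 = -6/7 + (-285 + T)/7 = -6/7 + (-285/7 + T/7) = -291/7 + T/7)
E = 7/920855 (E = 1/((-291/7 + (⅐)*632) + 131502) = 1/((-291/7 + 632/7) + 131502) = 1/(341/7 + 131502) = 1/(920855/7) = 7/920855 ≈ 7.6016e-6)
b + E = 2*I*√330 + 7/920855 = 7/920855 + 2*I*√330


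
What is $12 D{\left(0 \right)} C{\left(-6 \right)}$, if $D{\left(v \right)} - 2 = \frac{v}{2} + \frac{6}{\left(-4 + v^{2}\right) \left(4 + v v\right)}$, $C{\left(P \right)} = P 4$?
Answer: $-468$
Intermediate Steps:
$C{\left(P \right)} = 4 P$
$D{\left(v \right)} = 2 + \frac{v}{2} + \frac{6}{\left(-4 + v^{2}\right) \left(4 + v^{2}\right)}$ ($D{\left(v \right)} = 2 + \left(\frac{v}{2} + \frac{6}{\left(-4 + v^{2}\right) \left(4 + v v\right)}\right) = 2 + \left(v \frac{1}{2} + \frac{6}{\left(-4 + v^{2}\right) \left(4 + v^{2}\right)}\right) = 2 + \left(\frac{v}{2} + 6 \frac{1}{\left(-4 + v^{2}\right) \left(4 + v^{2}\right)}\right) = 2 + \left(\frac{v}{2} + \frac{6}{\left(-4 + v^{2}\right) \left(4 + v^{2}\right)}\right) = 2 + \frac{v}{2} + \frac{6}{\left(-4 + v^{2}\right) \left(4 + v^{2}\right)}$)
$12 D{\left(0 \right)} C{\left(-6 \right)} = 12 \frac{-52 + 0^{5} - 0 + 4 \cdot 0^{4}}{2 \left(-16 + 0^{4}\right)} 4 \left(-6\right) = 12 \frac{-52 + 0 + 0 + 4 \cdot 0}{2 \left(-16 + 0\right)} \left(-24\right) = 12 \frac{-52 + 0 + 0 + 0}{2 \left(-16\right)} \left(-24\right) = 12 \cdot \frac{1}{2} \left(- \frac{1}{16}\right) \left(-52\right) \left(-24\right) = 12 \cdot \frac{13}{8} \left(-24\right) = \frac{39}{2} \left(-24\right) = -468$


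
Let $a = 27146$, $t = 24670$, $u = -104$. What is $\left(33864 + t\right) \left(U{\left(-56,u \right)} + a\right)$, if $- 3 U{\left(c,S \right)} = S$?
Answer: $\frac{4772979428}{3} \approx 1.591 \cdot 10^{9}$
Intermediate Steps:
$U{\left(c,S \right)} = - \frac{S}{3}$
$\left(33864 + t\right) \left(U{\left(-56,u \right)} + a\right) = \left(33864 + 24670\right) \left(\left(- \frac{1}{3}\right) \left(-104\right) + 27146\right) = 58534 \left(\frac{104}{3} + 27146\right) = 58534 \cdot \frac{81542}{3} = \frac{4772979428}{3}$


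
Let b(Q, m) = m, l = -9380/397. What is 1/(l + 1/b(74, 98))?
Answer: -38906/918843 ≈ -0.042342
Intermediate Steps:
l = -9380/397 (l = -9380*1/397 = -9380/397 ≈ -23.627)
1/(l + 1/b(74, 98)) = 1/(-9380/397 + 1/98) = 1/(-918843/38906) = -38906/918843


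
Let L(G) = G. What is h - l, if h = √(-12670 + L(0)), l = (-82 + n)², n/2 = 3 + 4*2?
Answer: -3600 + I*√12670 ≈ -3600.0 + 112.56*I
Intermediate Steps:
n = 22 (n = 2*(3 + 4*2) = 2*(3 + 8) = 2*11 = 22)
l = 3600 (l = (-82 + 22)² = (-60)² = 3600)
h = I*√12670 (h = √(-12670 + 0) = √(-12670) = I*√12670 ≈ 112.56*I)
h - l = I*√12670 - 1*3600 = I*√12670 - 3600 = -3600 + I*√12670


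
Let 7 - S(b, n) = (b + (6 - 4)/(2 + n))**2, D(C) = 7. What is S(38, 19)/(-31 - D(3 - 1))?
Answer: 636913/16758 ≈ 38.007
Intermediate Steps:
S(b, n) = 7 - (b + 2/(2 + n))**2 (S(b, n) = 7 - (b + (6 - 4)/(2 + n))**2 = 7 - (b + 2/(2 + n))**2)
S(38, 19)/(-31 - D(3 - 1)) = (7 - (2 + 2*38 + 38*19)**2/(2 + 19)**2)/(-31 - 1*7) = (7 - 1*(2 + 76 + 722)**2/21**2)/(-31 - 7) = (7 - 1*1/441*800**2)/(-38) = -(7 - 1*1/441*640000)/38 = -(7 - 640000/441)/38 = -1/38*(-636913/441) = 636913/16758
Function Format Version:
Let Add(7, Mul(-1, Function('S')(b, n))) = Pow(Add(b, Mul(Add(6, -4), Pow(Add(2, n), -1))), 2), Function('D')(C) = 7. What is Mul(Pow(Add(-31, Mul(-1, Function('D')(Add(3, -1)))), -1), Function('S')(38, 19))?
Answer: Rational(636913, 16758) ≈ 38.007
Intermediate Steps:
Function('S')(b, n) = Add(7, Mul(-1, Pow(Add(b, Mul(2, Pow(Add(2, n), -1))), 2))) (Function('S')(b, n) = Add(7, Mul(-1, Pow(Add(b, Mul(Add(6, -4), Pow(Add(2, n), -1))), 2))) = Add(7, Mul(-1, Pow(Add(b, Mul(2, Pow(Add(2, n), -1))), 2))))
Mul(Pow(Add(-31, Mul(-1, Function('D')(Add(3, -1)))), -1), Function('S')(38, 19)) = Mul(Pow(Add(-31, Mul(-1, 7)), -1), Add(7, Mul(-1, Pow(Add(2, 19), -2), Pow(Add(2, Mul(2, 38), Mul(38, 19)), 2)))) = Mul(Pow(Add(-31, -7), -1), Add(7, Mul(-1, Pow(21, -2), Pow(Add(2, 76, 722), 2)))) = Mul(Pow(-38, -1), Add(7, Mul(-1, Rational(1, 441), Pow(800, 2)))) = Mul(Rational(-1, 38), Add(7, Mul(-1, Rational(1, 441), 640000))) = Mul(Rational(-1, 38), Add(7, Rational(-640000, 441))) = Mul(Rational(-1, 38), Rational(-636913, 441)) = Rational(636913, 16758)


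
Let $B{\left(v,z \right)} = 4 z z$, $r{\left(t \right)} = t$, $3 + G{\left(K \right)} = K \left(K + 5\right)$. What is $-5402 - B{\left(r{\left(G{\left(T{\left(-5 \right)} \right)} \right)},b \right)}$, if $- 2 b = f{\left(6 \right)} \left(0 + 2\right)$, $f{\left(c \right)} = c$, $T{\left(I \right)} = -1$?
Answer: $-5546$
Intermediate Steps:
$G{\left(K \right)} = -3 + K \left(5 + K\right)$ ($G{\left(K \right)} = -3 + K \left(K + 5\right) = -3 + K \left(5 + K\right)$)
$b = -6$ ($b = - \frac{6 \left(0 + 2\right)}{2} = - \frac{6 \cdot 2}{2} = \left(- \frac{1}{2}\right) 12 = -6$)
$B{\left(v,z \right)} = 4 z^{2}$
$-5402 - B{\left(r{\left(G{\left(T{\left(-5 \right)} \right)} \right)},b \right)} = -5402 - 4 \left(-6\right)^{2} = -5402 - 4 \cdot 36 = -5402 - 144 = -5546$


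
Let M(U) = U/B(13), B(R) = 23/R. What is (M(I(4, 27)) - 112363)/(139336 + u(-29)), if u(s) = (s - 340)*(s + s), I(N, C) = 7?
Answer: -1292129/1848487 ≈ -0.69902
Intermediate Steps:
M(U) = 13*U/23 (M(U) = U/((23/13)) = U/((23*(1/13))) = U/(23/13) = U*(13/23) = 13*U/23)
u(s) = 2*s*(-340 + s) (u(s) = (-340 + s)*(2*s) = 2*s*(-340 + s))
(M(I(4, 27)) - 112363)/(139336 + u(-29)) = ((13/23)*7 - 112363)/(139336 + 2*(-29)*(-340 - 29)) = (91/23 - 112363)/(139336 + 2*(-29)*(-369)) = -2584258/(23*(139336 + 21402)) = -2584258/23/160738 = -2584258/23*1/160738 = -1292129/1848487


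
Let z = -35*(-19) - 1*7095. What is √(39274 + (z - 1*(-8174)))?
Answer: √41018 ≈ 202.53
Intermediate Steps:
z = -6430 (z = 665 - 7095 = -6430)
√(39274 + (z - 1*(-8174))) = √(39274 + (-6430 - 1*(-8174))) = √(39274 + (-6430 + 8174)) = √(39274 + 1744) = √41018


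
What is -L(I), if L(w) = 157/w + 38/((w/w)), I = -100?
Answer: -3643/100 ≈ -36.430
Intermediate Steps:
L(w) = 38 + 157/w (L(w) = 157/w + 38/1 = 157/w + 38*1 = 157/w + 38 = 38 + 157/w)
-L(I) = -(38 + 157/(-100)) = -(38 + 157*(-1/100)) = -(38 - 157/100) = -1*3643/100 = -3643/100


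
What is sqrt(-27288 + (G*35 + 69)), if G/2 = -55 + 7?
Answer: I*sqrt(30579) ≈ 174.87*I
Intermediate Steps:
G = -96 (G = 2*(-55 + 7) = 2*(-48) = -96)
sqrt(-27288 + (G*35 + 69)) = sqrt(-27288 + (-96*35 + 69)) = sqrt(-27288 + (-3360 + 69)) = sqrt(-27288 - 3291) = sqrt(-30579) = I*sqrt(30579)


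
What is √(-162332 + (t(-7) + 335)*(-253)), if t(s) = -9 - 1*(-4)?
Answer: I*√245822 ≈ 495.8*I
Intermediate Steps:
t(s) = -5 (t(s) = -9 + 4 = -5)
√(-162332 + (t(-7) + 335)*(-253)) = √(-162332 + (-5 + 335)*(-253)) = √(-162332 + 330*(-253)) = √(-162332 - 83490) = √(-245822) = I*√245822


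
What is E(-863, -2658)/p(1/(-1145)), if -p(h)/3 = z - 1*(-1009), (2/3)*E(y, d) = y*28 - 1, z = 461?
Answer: 1611/196 ≈ 8.2194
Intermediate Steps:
E(y, d) = -3/2 + 42*y (E(y, d) = 3*(y*28 - 1)/2 = 3*(28*y - 1)/2 = 3*(-1 + 28*y)/2 = -3/2 + 42*y)
p(h) = -4410 (p(h) = -3*(461 - 1*(-1009)) = -3*(461 + 1009) = -3*1470 = -4410)
E(-863, -2658)/p(1/(-1145)) = (-3/2 + 42*(-863))/(-4410) = (-3/2 - 36246)*(-1/4410) = -72495/2*(-1/4410) = 1611/196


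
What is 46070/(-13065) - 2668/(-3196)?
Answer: -5619115/2087787 ≈ -2.6914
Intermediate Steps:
46070/(-13065) - 2668/(-3196) = 46070*(-1/13065) - 2668*(-1/3196) = -9214/2613 + 667/799 = -5619115/2087787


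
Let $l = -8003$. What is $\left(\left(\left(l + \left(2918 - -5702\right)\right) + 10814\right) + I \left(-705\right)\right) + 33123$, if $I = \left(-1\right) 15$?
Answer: $55129$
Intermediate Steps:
$I = -15$
$\left(\left(\left(l + \left(2918 - -5702\right)\right) + 10814\right) + I \left(-705\right)\right) + 33123 = \left(\left(\left(-8003 + \left(2918 - -5702\right)\right) + 10814\right) - -10575\right) + 33123 = \left(\left(\left(-8003 + \left(2918 + 5702\right)\right) + 10814\right) + 10575\right) + 33123 = \left(\left(\left(-8003 + 8620\right) + 10814\right) + 10575\right) + 33123 = \left(\left(617 + 10814\right) + 10575\right) + 33123 = \left(11431 + 10575\right) + 33123 = 22006 + 33123 = 55129$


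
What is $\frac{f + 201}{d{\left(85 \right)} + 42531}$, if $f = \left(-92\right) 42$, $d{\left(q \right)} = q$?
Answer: $- \frac{3663}{42616} \approx -0.085954$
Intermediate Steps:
$f = -3864$
$\frac{f + 201}{d{\left(85 \right)} + 42531} = \frac{-3864 + 201}{85 + 42531} = - \frac{3663}{42616}$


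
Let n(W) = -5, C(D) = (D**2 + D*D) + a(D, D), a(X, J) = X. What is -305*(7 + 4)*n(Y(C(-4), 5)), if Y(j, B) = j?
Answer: 16775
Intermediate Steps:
C(D) = D + 2*D**2 (C(D) = (D**2 + D*D) + D = (D**2 + D**2) + D = 2*D**2 + D = D + 2*D**2)
-305*(7 + 4)*n(Y(C(-4), 5)) = -305*(7 + 4)*(-5) = -3355*(-5) = -305*(-55) = 16775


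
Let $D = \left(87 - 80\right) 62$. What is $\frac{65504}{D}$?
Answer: $\frac{32752}{217} \approx 150.93$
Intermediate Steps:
$D = 434$ ($D = 7 \cdot 62 = 434$)
$\frac{65504}{D} = \frac{65504}{434} = 65504 \cdot \frac{1}{434} = \frac{32752}{217}$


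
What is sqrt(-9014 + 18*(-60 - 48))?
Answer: I*sqrt(10958) ≈ 104.68*I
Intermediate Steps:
sqrt(-9014 + 18*(-60 - 48)) = sqrt(-9014 + 18*(-108)) = sqrt(-9014 - 1944) = sqrt(-10958) = I*sqrt(10958)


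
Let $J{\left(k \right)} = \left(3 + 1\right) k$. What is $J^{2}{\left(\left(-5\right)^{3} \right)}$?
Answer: $250000$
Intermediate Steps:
$J{\left(k \right)} = 4 k$
$J^{2}{\left(\left(-5\right)^{3} \right)} = \left(4 \left(-5\right)^{3}\right)^{2} = \left(4 \left(-125\right)\right)^{2} = \left(-500\right)^{2} = 250000$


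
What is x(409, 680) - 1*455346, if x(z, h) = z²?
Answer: -288065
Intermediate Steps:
x(409, 680) - 1*455346 = 409² - 1*455346 = 167281 - 455346 = -288065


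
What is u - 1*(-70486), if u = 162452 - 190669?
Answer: 42269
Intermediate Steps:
u = -28217
u - 1*(-70486) = -28217 - 1*(-70486) = -28217 + 70486 = 42269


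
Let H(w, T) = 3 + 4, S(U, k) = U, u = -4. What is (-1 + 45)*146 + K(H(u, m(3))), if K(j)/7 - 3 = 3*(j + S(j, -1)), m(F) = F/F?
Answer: 6739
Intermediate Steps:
m(F) = 1
H(w, T) = 7
K(j) = 21 + 42*j (K(j) = 21 + 7*(3*(j + j)) = 21 + 7*(3*(2*j)) = 21 + 7*(6*j) = 21 + 42*j)
(-1 + 45)*146 + K(H(u, m(3))) = (-1 + 45)*146 + (21 + 42*7) = 44*146 + (21 + 294) = 6424 + 315 = 6739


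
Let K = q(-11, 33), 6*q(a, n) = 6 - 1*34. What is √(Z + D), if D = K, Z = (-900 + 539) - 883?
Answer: I*√11238/3 ≈ 35.336*I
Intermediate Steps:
q(a, n) = -14/3 (q(a, n) = (6 - 1*34)/6 = (6 - 34)/6 = (⅙)*(-28) = -14/3)
Z = -1244 (Z = -361 - 883 = -1244)
K = -14/3 ≈ -4.6667
D = -14/3 ≈ -4.6667
√(Z + D) = √(-1244 - 14/3) = √(-3746/3) = I*√11238/3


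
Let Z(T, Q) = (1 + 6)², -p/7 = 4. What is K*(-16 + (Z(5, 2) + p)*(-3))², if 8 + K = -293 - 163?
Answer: -2895824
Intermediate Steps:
p = -28 (p = -7*4 = -28)
Z(T, Q) = 49 (Z(T, Q) = 7² = 49)
K = -464 (K = -8 + (-293 - 163) = -8 - 456 = -464)
K*(-16 + (Z(5, 2) + p)*(-3))² = -464*(-16 + (49 - 28)*(-3))² = -464*(-16 + 21*(-3))² = -464*(-16 - 63)² = -464*(-79)² = -464*6241 = -2895824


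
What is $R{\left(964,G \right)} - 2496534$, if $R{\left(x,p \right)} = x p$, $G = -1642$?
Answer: $-4079422$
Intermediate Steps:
$R{\left(x,p \right)} = p x$
$R{\left(964,G \right)} - 2496534 = \left(-1642\right) 964 - 2496534 = -1582888 - 2496534 = -4079422$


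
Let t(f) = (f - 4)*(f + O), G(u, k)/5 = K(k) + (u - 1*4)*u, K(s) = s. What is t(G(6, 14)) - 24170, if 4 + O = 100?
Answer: 4306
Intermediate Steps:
O = 96 (O = -4 + 100 = 96)
G(u, k) = 5*k + 5*u*(-4 + u) (G(u, k) = 5*(k + (u - 1*4)*u) = 5*(k + (u - 4)*u) = 5*(k + (-4 + u)*u) = 5*(k + u*(-4 + u)) = 5*k + 5*u*(-4 + u))
t(f) = (-4 + f)*(96 + f) (t(f) = (f - 4)*(f + 96) = (-4 + f)*(96 + f))
t(G(6, 14)) - 24170 = (-384 + (-20*6 + 5*14 + 5*6²)² + 92*(-20*6 + 5*14 + 5*6²)) - 24170 = (-384 + (-120 + 70 + 5*36)² + 92*(-120 + 70 + 5*36)) - 24170 = (-384 + (-120 + 70 + 180)² + 92*(-120 + 70 + 180)) - 24170 = (-384 + 130² + 92*130) - 24170 = (-384 + 16900 + 11960) - 24170 = 28476 - 24170 = 4306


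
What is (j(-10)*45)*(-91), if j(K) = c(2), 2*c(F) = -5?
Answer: 20475/2 ≈ 10238.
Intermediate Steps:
c(F) = -5/2 (c(F) = (1/2)*(-5) = -5/2)
j(K) = -5/2
(j(-10)*45)*(-91) = -5/2*45*(-91) = -225/2*(-91) = 20475/2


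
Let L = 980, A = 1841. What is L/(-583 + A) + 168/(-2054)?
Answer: 450394/645983 ≈ 0.69722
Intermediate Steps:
L/(-583 + A) + 168/(-2054) = 980/(-583 + 1841) + 168/(-2054) = 980/1258 + 168*(-1/2054) = 980*(1/1258) - 84/1027 = 490/629 - 84/1027 = 450394/645983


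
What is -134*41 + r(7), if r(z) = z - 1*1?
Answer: -5488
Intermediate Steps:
r(z) = -1 + z (r(z) = z - 1 = -1 + z)
-134*41 + r(7) = -134*41 + (-1 + 7) = -5494 + 6 = -5488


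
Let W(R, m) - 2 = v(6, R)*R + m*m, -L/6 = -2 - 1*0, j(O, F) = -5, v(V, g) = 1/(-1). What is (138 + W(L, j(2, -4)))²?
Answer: 23409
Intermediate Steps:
v(V, g) = -1
L = 12 (L = -6*(-2 - 1*0) = -6*(-2 + 0) = -6*(-2) = 12)
W(R, m) = 2 + m² - R (W(R, m) = 2 + (-R + m*m) = 2 + (-R + m²) = 2 + (m² - R) = 2 + m² - R)
(138 + W(L, j(2, -4)))² = (138 + (2 + (-5)² - 1*12))² = (138 + (2 + 25 - 12))² = (138 + 15)² = 153² = 23409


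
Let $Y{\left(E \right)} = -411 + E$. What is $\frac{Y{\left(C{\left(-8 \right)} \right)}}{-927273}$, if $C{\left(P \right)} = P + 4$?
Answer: $\frac{415}{927273} \approx 0.00044755$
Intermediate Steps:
$C{\left(P \right)} = 4 + P$
$\frac{Y{\left(C{\left(-8 \right)} \right)}}{-927273} = \frac{-411 + \left(4 - 8\right)}{-927273} = \left(-411 - 4\right) \left(- \frac{1}{927273}\right) = \left(-415\right) \left(- \frac{1}{927273}\right) = \frac{415}{927273}$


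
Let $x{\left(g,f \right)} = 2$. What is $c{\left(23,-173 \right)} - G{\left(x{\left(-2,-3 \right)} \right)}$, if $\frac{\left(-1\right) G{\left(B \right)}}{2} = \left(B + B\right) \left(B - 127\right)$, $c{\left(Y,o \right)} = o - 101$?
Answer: $-1274$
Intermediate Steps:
$c{\left(Y,o \right)} = -101 + o$ ($c{\left(Y,o \right)} = o - 101 = -101 + o$)
$G{\left(B \right)} = - 4 B \left(-127 + B\right)$ ($G{\left(B \right)} = - 2 \left(B + B\right) \left(B - 127\right) = - 2 \cdot 2 B \left(-127 + B\right) = - 4 B \left(-127 + B\right)$)
$c{\left(23,-173 \right)} - G{\left(x{\left(-2,-3 \right)} \right)} = \left(-101 - 173\right) - 4 \cdot 2 \left(127 - 2\right) = -274 - 4 \cdot 2 \left(127 - 2\right) = -274 - 4 \cdot 2 \cdot 125 = -274 - 1000 = -1274$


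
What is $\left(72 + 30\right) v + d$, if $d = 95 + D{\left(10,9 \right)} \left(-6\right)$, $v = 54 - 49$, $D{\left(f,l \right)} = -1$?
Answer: $611$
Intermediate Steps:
$v = 5$
$d = 101$ ($d = 95 - -6 = 95 + 6 = 101$)
$\left(72 + 30\right) v + d = \left(72 + 30\right) 5 + 101 = 102 \cdot 5 + 101 = 510 + 101 = 611$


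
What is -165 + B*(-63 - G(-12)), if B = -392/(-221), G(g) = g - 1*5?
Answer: -54497/221 ≈ -246.59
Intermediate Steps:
G(g) = -5 + g (G(g) = g - 5 = -5 + g)
B = 392/221 (B = -392*(-1/221) = 392/221 ≈ 1.7738)
-165 + B*(-63 - G(-12)) = -165 + 392*(-63 - (-5 - 12))/221 = -165 + 392*(-63 - 1*(-17))/221 = -165 + 392*(-63 + 17)/221 = -165 + (392/221)*(-46) = -165 - 18032/221 = -54497/221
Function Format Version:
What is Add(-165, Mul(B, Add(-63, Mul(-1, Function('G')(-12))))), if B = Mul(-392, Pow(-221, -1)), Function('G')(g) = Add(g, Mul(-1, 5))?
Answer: Rational(-54497, 221) ≈ -246.59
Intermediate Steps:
Function('G')(g) = Add(-5, g) (Function('G')(g) = Add(g, -5) = Add(-5, g))
B = Rational(392, 221) (B = Mul(-392, Rational(-1, 221)) = Rational(392, 221) ≈ 1.7738)
Add(-165, Mul(B, Add(-63, Mul(-1, Function('G')(-12))))) = Add(-165, Mul(Rational(392, 221), Add(-63, Mul(-1, Add(-5, -12))))) = Add(-165, Mul(Rational(392, 221), Add(-63, Mul(-1, -17)))) = Add(-165, Mul(Rational(392, 221), Add(-63, 17))) = Add(-165, Mul(Rational(392, 221), -46)) = Add(-165, Rational(-18032, 221)) = Rational(-54497, 221)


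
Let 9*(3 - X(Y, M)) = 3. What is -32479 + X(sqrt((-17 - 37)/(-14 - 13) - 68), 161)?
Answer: -97429/3 ≈ -32476.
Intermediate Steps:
X(Y, M) = 8/3 (X(Y, M) = 3 - 1/9*3 = 3 - 1/3 = 8/3)
-32479 + X(sqrt((-17 - 37)/(-14 - 13) - 68), 161) = -32479 + 8/3 = -97429/3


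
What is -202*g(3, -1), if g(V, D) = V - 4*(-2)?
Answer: -2222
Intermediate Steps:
g(V, D) = 8 + V (g(V, D) = V + 8 = 8 + V)
-202*g(3, -1) = -202*(8 + 3) = -202*11 = -2222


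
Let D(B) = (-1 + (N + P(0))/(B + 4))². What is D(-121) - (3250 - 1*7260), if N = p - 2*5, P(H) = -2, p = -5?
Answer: 54902890/13689 ≈ 4010.7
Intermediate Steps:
N = -15 (N = -5 - 2*5 = -5 - 10 = -15)
D(B) = (-1 - 17/(4 + B))² (D(B) = (-1 + (-15 - 2)/(B + 4))² = (-1 - 17/(4 + B))²)
D(-121) - (3250 - 1*7260) = (21 - 121)²/(4 - 121)² - (3250 - 1*7260) = (-100)²/(-117)² - (3250 - 7260) = (1/13689)*10000 - 1*(-4010) = 10000/13689 + 4010 = 54902890/13689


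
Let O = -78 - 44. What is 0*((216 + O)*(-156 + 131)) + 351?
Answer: 351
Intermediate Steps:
O = -122
0*((216 + O)*(-156 + 131)) + 351 = 0*((216 - 122)*(-156 + 131)) + 351 = 0*(94*(-25)) + 351 = 0*(-2350) + 351 = 0 + 351 = 351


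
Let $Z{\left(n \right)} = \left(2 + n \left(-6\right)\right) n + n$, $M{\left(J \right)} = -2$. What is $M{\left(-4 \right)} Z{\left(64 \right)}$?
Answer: $48768$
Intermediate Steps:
$Z{\left(n \right)} = n + n \left(2 - 6 n\right)$ ($Z{\left(n \right)} = \left(2 - 6 n\right) n + n = n \left(2 - 6 n\right) + n = n + n \left(2 - 6 n\right)$)
$M{\left(-4 \right)} Z{\left(64 \right)} = - 2 \cdot 3 \cdot 64 \left(1 - 128\right) = - 2 \cdot 3 \cdot 64 \left(-127\right) = \left(-2\right) \left(-24384\right) = 48768$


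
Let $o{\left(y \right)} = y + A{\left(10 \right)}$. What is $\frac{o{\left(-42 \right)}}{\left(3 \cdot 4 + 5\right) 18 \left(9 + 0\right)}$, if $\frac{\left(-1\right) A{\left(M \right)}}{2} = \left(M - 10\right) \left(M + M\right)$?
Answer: $- \frac{7}{459} \approx -0.015251$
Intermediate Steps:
$A{\left(M \right)} = - 4 M \left(-10 + M\right)$ ($A{\left(M \right)} = - 2 \left(M - 10\right) \left(M + M\right) = - 2 \left(-10 + M\right) 2 M = - 2 \cdot 2 M \left(-10 + M\right) = - 4 M \left(-10 + M\right)$)
$o{\left(y \right)} = y$ ($o{\left(y \right)} = y + 4 \cdot 10 \left(10 - 10\right) = y + 4 \cdot 10 \cdot 0 = y + 0 = y$)
$\frac{o{\left(-42 \right)}}{\left(3 \cdot 4 + 5\right) 18 \left(9 + 0\right)} = - \frac{42}{\left(3 \cdot 4 + 5\right) 18 \left(9 + 0\right)} = - \frac{42}{\left(12 + 5\right) 18 \cdot 9} = - \frac{42}{17 \cdot 18 \cdot 9} = - \frac{42}{306 \cdot 9} = - \frac{42}{2754} = \left(-42\right) \frac{1}{2754} = - \frac{7}{459}$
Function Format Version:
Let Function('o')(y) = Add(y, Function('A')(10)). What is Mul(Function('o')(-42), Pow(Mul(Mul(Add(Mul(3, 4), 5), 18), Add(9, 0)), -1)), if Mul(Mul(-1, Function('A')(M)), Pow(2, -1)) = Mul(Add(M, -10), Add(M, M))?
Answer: Rational(-7, 459) ≈ -0.015251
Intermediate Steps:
Function('A')(M) = Mul(-4, M, Add(-10, M)) (Function('A')(M) = Mul(-2, Mul(Add(M, -10), Add(M, M))) = Mul(-2, Mul(Add(-10, M), Mul(2, M))) = Mul(-2, Mul(2, M, Add(-10, M))) = Mul(-4, M, Add(-10, M)))
Function('o')(y) = y (Function('o')(y) = Add(y, Mul(4, 10, Add(10, Mul(-1, 10)))) = Add(y, Mul(4, 10, Add(10, -10))) = Add(y, Mul(4, 10, 0)) = Add(y, 0) = y)
Mul(Function('o')(-42), Pow(Mul(Mul(Add(Mul(3, 4), 5), 18), Add(9, 0)), -1)) = Mul(-42, Pow(Mul(Mul(Add(Mul(3, 4), 5), 18), Add(9, 0)), -1)) = Mul(-42, Pow(Mul(Mul(Add(12, 5), 18), 9), -1)) = Mul(-42, Pow(Mul(Mul(17, 18), 9), -1)) = Mul(-42, Pow(Mul(306, 9), -1)) = Mul(-42, Pow(2754, -1)) = Mul(-42, Rational(1, 2754)) = Rational(-7, 459)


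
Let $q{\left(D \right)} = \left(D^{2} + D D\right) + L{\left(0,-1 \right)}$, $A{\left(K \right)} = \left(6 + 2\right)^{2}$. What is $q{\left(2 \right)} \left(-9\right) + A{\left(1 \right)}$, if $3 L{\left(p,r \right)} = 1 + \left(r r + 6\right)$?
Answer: $-32$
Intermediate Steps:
$A{\left(K \right)} = 64$ ($A{\left(K \right)} = 8^{2} = 64$)
$L{\left(p,r \right)} = \frac{7}{3} + \frac{r^{2}}{3}$ ($L{\left(p,r \right)} = \frac{1 + \left(r r + 6\right)}{3} = \frac{1 + \left(r^{2} + 6\right)}{3} = \frac{1 + \left(6 + r^{2}\right)}{3} = \frac{7 + r^{2}}{3} = \frac{7}{3} + \frac{r^{2}}{3}$)
$q{\left(D \right)} = \frac{8}{3} + 2 D^{2}$ ($q{\left(D \right)} = \left(D^{2} + D D\right) + \left(\frac{7}{3} + \frac{\left(-1\right)^{2}}{3}\right) = \left(D^{2} + D^{2}\right) + \left(\frac{7}{3} + \frac{1}{3} \cdot 1\right) = 2 D^{2} + \left(\frac{7}{3} + \frac{1}{3}\right) = 2 D^{2} + \frac{8}{3} = \frac{8}{3} + 2 D^{2}$)
$q{\left(2 \right)} \left(-9\right) + A{\left(1 \right)} = \left(\frac{8}{3} + 2 \cdot 2^{2}\right) \left(-9\right) + 64 = \left(\frac{8}{3} + 2 \cdot 4\right) \left(-9\right) + 64 = \left(\frac{8}{3} + 8\right) \left(-9\right) + 64 = \frac{32}{3} \left(-9\right) + 64 = -96 + 64 = -32$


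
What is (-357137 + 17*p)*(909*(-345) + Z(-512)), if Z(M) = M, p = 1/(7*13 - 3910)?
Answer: 428426130107740/3819 ≈ 1.1218e+11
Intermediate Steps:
p = -1/3819 (p = 1/(91 - 3910) = 1/(-3819) = -1/3819 ≈ -0.00026185)
(-357137 + 17*p)*(909*(-345) + Z(-512)) = (-357137 + 17*(-1/3819))*(909*(-345) - 512) = (-357137 - 17/3819)*(-313605 - 512) = -1363906220/3819*(-314117) = 428426130107740/3819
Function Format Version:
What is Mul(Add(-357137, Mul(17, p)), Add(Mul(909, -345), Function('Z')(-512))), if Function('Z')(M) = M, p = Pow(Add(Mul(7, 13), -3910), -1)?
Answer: Rational(428426130107740, 3819) ≈ 1.1218e+11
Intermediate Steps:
p = Rational(-1, 3819) (p = Pow(Add(91, -3910), -1) = Pow(-3819, -1) = Rational(-1, 3819) ≈ -0.00026185)
Mul(Add(-357137, Mul(17, p)), Add(Mul(909, -345), Function('Z')(-512))) = Mul(Add(-357137, Mul(17, Rational(-1, 3819))), Add(Mul(909, -345), -512)) = Mul(Add(-357137, Rational(-17, 3819)), Add(-313605, -512)) = Mul(Rational(-1363906220, 3819), -314117) = Rational(428426130107740, 3819)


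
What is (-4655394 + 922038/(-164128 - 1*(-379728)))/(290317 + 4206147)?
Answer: -501851012181/484718819200 ≈ -1.0353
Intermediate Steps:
(-4655394 + 922038/(-164128 - 1*(-379728)))/(290317 + 4206147) = (-4655394 + 922038/(-164128 + 379728))/4496464 = (-4655394 + 922038/215600)*(1/4496464) = (-4655394 + 922038*(1/215600))*(1/4496464) = (-4655394 + 461019/107800)*(1/4496464) = -501851012181/107800*1/4496464 = -501851012181/484718819200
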